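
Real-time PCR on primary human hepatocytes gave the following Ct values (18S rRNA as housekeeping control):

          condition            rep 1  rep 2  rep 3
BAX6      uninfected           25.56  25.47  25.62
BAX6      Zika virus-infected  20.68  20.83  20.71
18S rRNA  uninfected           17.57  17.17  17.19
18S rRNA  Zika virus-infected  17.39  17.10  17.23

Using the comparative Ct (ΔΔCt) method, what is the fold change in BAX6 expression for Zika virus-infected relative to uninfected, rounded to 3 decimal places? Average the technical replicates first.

Mean Ct: BAX6 uninfected 25.550; BAX6 Zika virus-infected 20.740; 18S rRNA uninfected 17.310; 18S rRNA Zika virus-infected 17.240
ΔCt(uninfected) = 25.550 − 17.310 = 8.240
ΔCt(Zika virus-infected) = 20.740 − 17.240 = 3.500
ΔΔCt = 3.500 − 8.240 = -4.740
Fold change = 2^(−(-4.740)) = 2^4.740 = 26.7228

26.723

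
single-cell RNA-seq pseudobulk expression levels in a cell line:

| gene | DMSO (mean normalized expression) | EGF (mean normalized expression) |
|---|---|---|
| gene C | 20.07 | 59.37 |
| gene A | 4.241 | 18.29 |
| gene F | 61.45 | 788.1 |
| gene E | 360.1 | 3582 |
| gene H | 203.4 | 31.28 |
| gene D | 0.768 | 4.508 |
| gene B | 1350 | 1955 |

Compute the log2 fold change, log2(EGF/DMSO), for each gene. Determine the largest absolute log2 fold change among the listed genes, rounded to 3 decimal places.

log2(59.37/20.07) = 1.565  (gene C)
log2(18.29/4.241) = 2.109  (gene A)
log2(788.1/61.45) = 3.681  (gene F)
log2(3582/360.1) = 3.314  (gene E)
log2(31.28/203.4) = -2.701  (gene H)
log2(4.508/0.768) = 2.553  (gene D)
log2(1955/1350) = 0.534  (gene B)
The largest magnitude belongs to gene F.

3.681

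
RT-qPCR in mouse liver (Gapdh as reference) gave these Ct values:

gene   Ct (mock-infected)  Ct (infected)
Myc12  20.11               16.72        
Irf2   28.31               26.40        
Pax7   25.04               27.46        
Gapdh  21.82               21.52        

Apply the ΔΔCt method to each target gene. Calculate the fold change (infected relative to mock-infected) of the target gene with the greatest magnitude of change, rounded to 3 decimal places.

Myc12: ΔΔCt = (16.72−21.52) − (20.11−21.82) = -4.80 − (-1.71) = -3.09; fold change = 2^3.09 = 8.515
Irf2: ΔΔCt = (26.40−21.52) − (28.31−21.82) = 4.88 − 6.49 = -1.61; fold change = 2^1.61 = 3.053
Pax7: ΔΔCt = (27.46−21.52) − (25.04−21.82) = 5.94 − 3.22 = 2.72; fold change = 2^-2.72 = 0.152
Myc12 has the largest |ΔΔCt| = 3.09.

8.515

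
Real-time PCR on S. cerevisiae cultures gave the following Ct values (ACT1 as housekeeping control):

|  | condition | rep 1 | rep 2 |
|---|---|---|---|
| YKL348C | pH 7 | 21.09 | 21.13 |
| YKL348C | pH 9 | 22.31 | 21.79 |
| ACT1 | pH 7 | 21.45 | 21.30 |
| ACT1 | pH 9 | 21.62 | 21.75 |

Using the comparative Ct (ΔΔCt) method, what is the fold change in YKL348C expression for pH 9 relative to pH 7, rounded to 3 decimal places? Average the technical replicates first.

0.646

Mean Ct: YKL348C pH 7 21.110; YKL348C pH 9 22.050; ACT1 pH 7 21.375; ACT1 pH 9 21.685
ΔCt(pH 7) = 21.110 − 21.375 = -0.265
ΔCt(pH 9) = 22.050 − 21.685 = 0.365
ΔΔCt = 0.365 − (-0.265) = 0.630
Fold change = 2^(−0.630) = 0.6462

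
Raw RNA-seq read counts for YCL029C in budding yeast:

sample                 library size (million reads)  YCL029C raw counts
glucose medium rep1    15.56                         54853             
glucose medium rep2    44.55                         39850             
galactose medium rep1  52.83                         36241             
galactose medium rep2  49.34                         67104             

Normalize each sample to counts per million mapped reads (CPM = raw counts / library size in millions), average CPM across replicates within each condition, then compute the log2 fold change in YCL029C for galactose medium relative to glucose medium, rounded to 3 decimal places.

-1.111

CPM(glucose medium rep1) = 54853 / 15.56 = 3525.2571
CPM(glucose medium rep2) = 39850 / 44.55 = 894.5006
CPM(galactose medium rep1) = 36241 / 52.83 = 685.9928
CPM(galactose medium rep2) = 67104 / 49.34 = 1360.0324
mean CPM(glucose medium) = 2209.8788; mean CPM(galactose medium) = 1023.0126
Fold change = 1023.0126 / 2209.8788 = 0.46293
log2(0.46293) = -1.1111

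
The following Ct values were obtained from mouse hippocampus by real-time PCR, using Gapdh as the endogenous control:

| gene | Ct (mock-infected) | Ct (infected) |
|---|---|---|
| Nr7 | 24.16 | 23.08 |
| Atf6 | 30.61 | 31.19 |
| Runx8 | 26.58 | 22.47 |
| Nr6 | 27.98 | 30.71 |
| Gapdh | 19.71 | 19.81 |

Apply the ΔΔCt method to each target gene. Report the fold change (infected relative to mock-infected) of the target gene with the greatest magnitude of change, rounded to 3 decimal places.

Nr7: ΔΔCt = (23.08−19.81) − (24.16−19.71) = 3.27 − 4.45 = -1.18; fold change = 2^1.18 = 2.266
Atf6: ΔΔCt = (31.19−19.81) − (30.61−19.71) = 11.38 − 10.90 = 0.48; fold change = 2^-0.48 = 0.717
Runx8: ΔΔCt = (22.47−19.81) − (26.58−19.71) = 2.66 − 6.87 = -4.21; fold change = 2^4.21 = 18.507
Nr6: ΔΔCt = (30.71−19.81) − (27.98−19.71) = 10.90 − 8.27 = 2.63; fold change = 2^-2.63 = 0.162
Runx8 has the largest |ΔΔCt| = 4.21.

18.507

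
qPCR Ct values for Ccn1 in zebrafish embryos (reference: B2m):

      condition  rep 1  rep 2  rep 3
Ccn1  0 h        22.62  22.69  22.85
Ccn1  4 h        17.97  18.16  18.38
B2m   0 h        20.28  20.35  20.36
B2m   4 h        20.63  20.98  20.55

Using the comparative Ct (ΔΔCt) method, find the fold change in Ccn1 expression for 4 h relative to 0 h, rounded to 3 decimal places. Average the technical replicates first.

Mean Ct: Ccn1 0 h 22.720; Ccn1 4 h 18.170; B2m 0 h 20.330; B2m 4 h 20.720
ΔCt(0 h) = 22.720 − 20.330 = 2.390
ΔCt(4 h) = 18.170 − 20.720 = -2.550
ΔΔCt = -2.550 − 2.390 = -4.940
Fold change = 2^(−(-4.940)) = 2^4.940 = 30.6965

30.696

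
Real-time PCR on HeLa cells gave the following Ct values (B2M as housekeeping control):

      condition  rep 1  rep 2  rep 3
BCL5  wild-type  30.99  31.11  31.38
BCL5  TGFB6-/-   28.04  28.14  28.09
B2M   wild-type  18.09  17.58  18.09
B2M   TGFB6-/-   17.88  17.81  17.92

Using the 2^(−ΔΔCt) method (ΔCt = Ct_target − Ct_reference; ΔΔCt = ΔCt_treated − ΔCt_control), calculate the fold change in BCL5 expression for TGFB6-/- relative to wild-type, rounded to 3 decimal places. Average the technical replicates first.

Mean Ct: BCL5 wild-type 31.160; BCL5 TGFB6-/- 28.090; B2M wild-type 17.920; B2M TGFB6-/- 17.870
ΔCt(wild-type) = 31.160 − 17.920 = 13.240
ΔCt(TGFB6-/-) = 28.090 − 17.870 = 10.220
ΔΔCt = 10.220 − 13.240 = -3.020
Fold change = 2^(−(-3.020)) = 2^3.020 = 8.1117

8.112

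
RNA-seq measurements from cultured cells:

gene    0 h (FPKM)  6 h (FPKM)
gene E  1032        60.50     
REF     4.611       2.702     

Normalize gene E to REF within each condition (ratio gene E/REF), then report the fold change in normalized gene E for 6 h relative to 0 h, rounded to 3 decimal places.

0.100

gene E/REF (0 h) = 1032 / 4.611 = 223.81
gene E/REF (6 h) = 60.50 / 2.702 = 22.391
Fold change = 22.391 / 223.81 = 0.1000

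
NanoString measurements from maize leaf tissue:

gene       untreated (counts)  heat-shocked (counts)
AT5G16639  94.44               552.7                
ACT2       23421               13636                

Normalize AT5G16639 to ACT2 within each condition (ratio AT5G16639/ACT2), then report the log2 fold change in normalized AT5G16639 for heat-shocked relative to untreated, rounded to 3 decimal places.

3.329

AT5G16639/ACT2 (untreated) = 94.44 / 23421 = 0.0040323
AT5G16639/ACT2 (heat-shocked) = 552.7 / 13636 = 0.040532
Fold change = 0.040532 / 0.0040323 = 10.0520
log2(10.0520) = 3.3294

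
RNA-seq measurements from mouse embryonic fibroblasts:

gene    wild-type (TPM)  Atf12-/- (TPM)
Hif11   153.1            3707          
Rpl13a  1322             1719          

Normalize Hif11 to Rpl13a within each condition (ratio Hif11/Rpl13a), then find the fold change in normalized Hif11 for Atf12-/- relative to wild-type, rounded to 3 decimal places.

18.621

Hif11/Rpl13a (wild-type) = 153.1 / 1322 = 0.11581
Hif11/Rpl13a (Atf12-/-) = 3707 / 1719 = 2.1565
Fold change = 2.1565 / 0.11581 = 18.6210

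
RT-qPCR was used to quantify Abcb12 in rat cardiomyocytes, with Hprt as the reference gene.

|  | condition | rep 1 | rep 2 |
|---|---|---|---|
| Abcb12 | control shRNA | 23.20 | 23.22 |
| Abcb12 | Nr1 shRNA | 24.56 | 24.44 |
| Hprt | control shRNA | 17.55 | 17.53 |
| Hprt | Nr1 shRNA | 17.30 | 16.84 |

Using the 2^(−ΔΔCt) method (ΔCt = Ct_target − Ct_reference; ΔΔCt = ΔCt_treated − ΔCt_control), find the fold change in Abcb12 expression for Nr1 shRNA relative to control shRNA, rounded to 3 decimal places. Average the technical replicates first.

0.295

Mean Ct: Abcb12 control shRNA 23.210; Abcb12 Nr1 shRNA 24.500; Hprt control shRNA 17.540; Hprt Nr1 shRNA 17.070
ΔCt(control shRNA) = 23.210 − 17.540 = 5.670
ΔCt(Nr1 shRNA) = 24.500 − 17.070 = 7.430
ΔΔCt = 7.430 − 5.670 = 1.760
Fold change = 2^(−1.760) = 0.2952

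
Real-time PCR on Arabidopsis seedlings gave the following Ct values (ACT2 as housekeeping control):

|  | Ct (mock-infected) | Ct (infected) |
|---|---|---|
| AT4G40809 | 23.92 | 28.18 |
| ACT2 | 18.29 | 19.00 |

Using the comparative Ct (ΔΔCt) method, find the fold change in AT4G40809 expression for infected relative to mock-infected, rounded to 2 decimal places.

0.09

ΔCt(mock-infected) = 23.920 − 18.290 = 5.630
ΔCt(infected) = 28.180 − 19.000 = 9.180
ΔΔCt = 9.180 − 5.630 = 3.550
Fold change = 2^(−3.550) = 0.085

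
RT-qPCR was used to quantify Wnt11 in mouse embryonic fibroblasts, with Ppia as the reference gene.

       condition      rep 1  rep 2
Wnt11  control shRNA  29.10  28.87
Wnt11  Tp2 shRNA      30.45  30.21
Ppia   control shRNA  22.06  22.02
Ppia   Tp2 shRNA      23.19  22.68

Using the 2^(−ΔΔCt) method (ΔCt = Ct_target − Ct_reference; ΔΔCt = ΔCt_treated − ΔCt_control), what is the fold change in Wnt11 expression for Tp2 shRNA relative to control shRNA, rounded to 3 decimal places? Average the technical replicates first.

0.732

Mean Ct: Wnt11 control shRNA 28.985; Wnt11 Tp2 shRNA 30.330; Ppia control shRNA 22.040; Ppia Tp2 shRNA 22.935
ΔCt(control shRNA) = 28.985 − 22.040 = 6.945
ΔCt(Tp2 shRNA) = 30.330 − 22.935 = 7.395
ΔΔCt = 7.395 − 6.945 = 0.450
Fold change = 2^(−0.450) = 0.7320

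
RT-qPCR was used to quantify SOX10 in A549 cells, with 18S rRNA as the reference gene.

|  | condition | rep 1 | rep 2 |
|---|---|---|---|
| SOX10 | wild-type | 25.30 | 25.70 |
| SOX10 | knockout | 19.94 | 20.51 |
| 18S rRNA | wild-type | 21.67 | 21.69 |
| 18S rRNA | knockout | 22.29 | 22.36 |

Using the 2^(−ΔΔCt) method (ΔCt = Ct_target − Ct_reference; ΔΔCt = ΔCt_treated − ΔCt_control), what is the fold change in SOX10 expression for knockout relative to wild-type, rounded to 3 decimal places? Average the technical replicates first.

Mean Ct: SOX10 wild-type 25.500; SOX10 knockout 20.225; 18S rRNA wild-type 21.680; 18S rRNA knockout 22.325
ΔCt(wild-type) = 25.500 − 21.680 = 3.820
ΔCt(knockout) = 20.225 − 22.325 = -2.100
ΔΔCt = -2.100 − 3.820 = -5.920
Fold change = 2^(−(-5.920)) = 2^5.920 = 60.5477

60.548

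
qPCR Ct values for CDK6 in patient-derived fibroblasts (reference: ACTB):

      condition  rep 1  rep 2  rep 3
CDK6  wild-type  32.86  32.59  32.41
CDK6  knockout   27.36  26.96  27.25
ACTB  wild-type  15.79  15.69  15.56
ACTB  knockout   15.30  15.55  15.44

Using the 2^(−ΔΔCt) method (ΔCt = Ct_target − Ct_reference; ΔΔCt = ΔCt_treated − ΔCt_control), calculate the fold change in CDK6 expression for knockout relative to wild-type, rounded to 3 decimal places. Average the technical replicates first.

36.252

Mean Ct: CDK6 wild-type 32.620; CDK6 knockout 27.190; ACTB wild-type 15.680; ACTB knockout 15.430
ΔCt(wild-type) = 32.620 − 15.680 = 16.940
ΔCt(knockout) = 27.190 − 15.430 = 11.760
ΔΔCt = 11.760 − 16.940 = -5.180
Fold change = 2^(−(-5.180)) = 2^5.180 = 36.2523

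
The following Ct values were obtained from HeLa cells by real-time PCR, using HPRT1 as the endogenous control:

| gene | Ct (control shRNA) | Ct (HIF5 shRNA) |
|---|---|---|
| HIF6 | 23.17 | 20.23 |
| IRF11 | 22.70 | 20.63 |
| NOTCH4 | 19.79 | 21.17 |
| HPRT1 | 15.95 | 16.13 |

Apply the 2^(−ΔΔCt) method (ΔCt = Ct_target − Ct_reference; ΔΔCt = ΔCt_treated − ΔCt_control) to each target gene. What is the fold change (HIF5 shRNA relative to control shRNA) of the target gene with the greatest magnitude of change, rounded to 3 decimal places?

8.694

HIF6: ΔΔCt = (20.23−16.13) − (23.17−15.95) = 4.10 − 7.22 = -3.12; fold change = 2^3.12 = 8.694
IRF11: ΔΔCt = (20.63−16.13) − (22.70−15.95) = 4.50 − 6.75 = -2.25; fold change = 2^2.25 = 4.757
NOTCH4: ΔΔCt = (21.17−16.13) − (19.79−15.95) = 5.04 − 3.84 = 1.20; fold change = 2^-1.20 = 0.435
HIF6 has the largest |ΔΔCt| = 3.12.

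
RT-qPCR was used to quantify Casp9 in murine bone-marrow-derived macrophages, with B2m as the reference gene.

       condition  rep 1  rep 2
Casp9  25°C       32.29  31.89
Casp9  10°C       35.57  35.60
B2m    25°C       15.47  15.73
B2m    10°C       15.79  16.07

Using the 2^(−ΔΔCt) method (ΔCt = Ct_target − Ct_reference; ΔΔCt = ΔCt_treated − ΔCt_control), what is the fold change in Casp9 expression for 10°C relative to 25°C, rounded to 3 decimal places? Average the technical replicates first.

0.111

Mean Ct: Casp9 25°C 32.090; Casp9 10°C 35.585; B2m 25°C 15.600; B2m 10°C 15.930
ΔCt(25°C) = 32.090 − 15.600 = 16.490
ΔCt(10°C) = 35.585 − 15.930 = 19.655
ΔΔCt = 19.655 − 16.490 = 3.165
Fold change = 2^(−3.165) = 0.1115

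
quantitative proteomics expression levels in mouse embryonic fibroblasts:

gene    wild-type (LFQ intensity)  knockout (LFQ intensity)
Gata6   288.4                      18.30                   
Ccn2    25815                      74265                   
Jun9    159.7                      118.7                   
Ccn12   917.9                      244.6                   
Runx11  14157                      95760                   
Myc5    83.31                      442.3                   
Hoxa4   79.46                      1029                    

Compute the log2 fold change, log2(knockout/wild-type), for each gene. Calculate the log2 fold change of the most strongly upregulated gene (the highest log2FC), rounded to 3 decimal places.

3.695

log2(18.30/288.4) = -3.978  (Gata6)
log2(74265/25815) = 1.524  (Ccn2)
log2(118.7/159.7) = -0.428  (Jun9)
log2(244.6/917.9) = -1.908  (Ccn12)
log2(95760/14157) = 2.758  (Runx11)
log2(442.3/83.31) = 2.408  (Myc5)
log2(1029/79.46) = 3.695  (Hoxa4)
Hoxa4 is most strongly upregulated.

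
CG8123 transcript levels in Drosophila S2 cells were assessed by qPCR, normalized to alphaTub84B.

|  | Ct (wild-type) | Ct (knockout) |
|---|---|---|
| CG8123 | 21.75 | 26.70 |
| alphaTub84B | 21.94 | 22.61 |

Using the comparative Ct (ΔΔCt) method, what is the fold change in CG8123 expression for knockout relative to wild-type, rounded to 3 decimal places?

ΔCt(wild-type) = 21.750 − 21.940 = -0.190
ΔCt(knockout) = 26.700 − 22.610 = 4.090
ΔΔCt = 4.090 − (-0.190) = 4.280
Fold change = 2^(−4.280) = 0.0515

0.051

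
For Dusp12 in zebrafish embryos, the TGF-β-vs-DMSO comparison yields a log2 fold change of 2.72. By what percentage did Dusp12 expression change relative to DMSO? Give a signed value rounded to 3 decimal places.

558.873%

Fold change = 2^(2.72) = 6.5887
Percent change = (FC − 1) × 100% = (6.5887 − 1) × 100 = 558.873%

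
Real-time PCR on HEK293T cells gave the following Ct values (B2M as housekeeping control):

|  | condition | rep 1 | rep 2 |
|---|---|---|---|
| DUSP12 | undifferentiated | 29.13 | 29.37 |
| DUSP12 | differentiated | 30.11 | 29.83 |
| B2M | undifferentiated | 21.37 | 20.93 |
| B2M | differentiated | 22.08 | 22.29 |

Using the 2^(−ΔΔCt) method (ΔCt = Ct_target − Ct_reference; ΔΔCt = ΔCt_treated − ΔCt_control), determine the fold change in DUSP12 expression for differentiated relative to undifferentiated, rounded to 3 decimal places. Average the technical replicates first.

1.244

Mean Ct: DUSP12 undifferentiated 29.250; DUSP12 differentiated 29.970; B2M undifferentiated 21.150; B2M differentiated 22.185
ΔCt(undifferentiated) = 29.250 − 21.150 = 8.100
ΔCt(differentiated) = 29.970 − 22.185 = 7.785
ΔΔCt = 7.785 − 8.100 = -0.315
Fold change = 2^(−(-0.315)) = 2^0.315 = 1.2440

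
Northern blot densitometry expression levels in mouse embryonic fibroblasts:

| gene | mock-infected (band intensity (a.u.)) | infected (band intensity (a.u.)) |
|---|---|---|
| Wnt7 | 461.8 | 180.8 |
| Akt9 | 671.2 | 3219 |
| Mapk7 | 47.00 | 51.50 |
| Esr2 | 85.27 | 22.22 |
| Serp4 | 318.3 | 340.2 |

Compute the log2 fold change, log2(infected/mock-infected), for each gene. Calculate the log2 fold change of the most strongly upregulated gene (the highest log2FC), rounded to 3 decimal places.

log2(180.8/461.8) = -1.353  (Wnt7)
log2(3219/671.2) = 2.262  (Akt9)
log2(51.50/47.00) = 0.132  (Mapk7)
log2(22.22/85.27) = -1.940  (Esr2)
log2(340.2/318.3) = 0.096  (Serp4)
Akt9 is most strongly upregulated.

2.262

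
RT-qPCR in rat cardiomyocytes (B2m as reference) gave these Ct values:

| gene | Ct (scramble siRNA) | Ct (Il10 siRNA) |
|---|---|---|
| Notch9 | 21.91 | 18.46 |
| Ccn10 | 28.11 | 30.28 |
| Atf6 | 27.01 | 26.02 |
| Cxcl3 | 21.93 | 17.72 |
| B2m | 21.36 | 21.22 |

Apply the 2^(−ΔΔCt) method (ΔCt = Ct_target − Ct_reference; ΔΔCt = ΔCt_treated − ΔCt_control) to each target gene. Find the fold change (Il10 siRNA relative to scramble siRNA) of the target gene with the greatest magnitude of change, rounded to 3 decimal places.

16.795

Notch9: ΔΔCt = (18.46−21.22) − (21.91−21.36) = -2.76 − 0.55 = -3.31; fold change = 2^3.31 = 9.918
Ccn10: ΔΔCt = (30.28−21.22) − (28.11−21.36) = 9.06 − 6.75 = 2.31; fold change = 2^-2.31 = 0.202
Atf6: ΔΔCt = (26.02−21.22) − (27.01−21.36) = 4.80 − 5.65 = -0.85; fold change = 2^0.85 = 1.803
Cxcl3: ΔΔCt = (17.72−21.22) − (21.93−21.36) = -3.50 − 0.57 = -4.07; fold change = 2^4.07 = 16.795
Cxcl3 has the largest |ΔΔCt| = 4.07.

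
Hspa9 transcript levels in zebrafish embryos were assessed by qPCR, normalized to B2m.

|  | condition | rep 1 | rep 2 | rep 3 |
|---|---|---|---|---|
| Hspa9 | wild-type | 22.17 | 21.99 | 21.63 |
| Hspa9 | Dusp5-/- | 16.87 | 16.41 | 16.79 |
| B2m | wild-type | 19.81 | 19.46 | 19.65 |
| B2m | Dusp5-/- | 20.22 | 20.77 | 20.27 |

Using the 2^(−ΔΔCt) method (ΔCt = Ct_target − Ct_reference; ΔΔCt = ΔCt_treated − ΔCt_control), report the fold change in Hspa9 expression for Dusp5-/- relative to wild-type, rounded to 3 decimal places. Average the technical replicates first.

64.893

Mean Ct: Hspa9 wild-type 21.930; Hspa9 Dusp5-/- 16.690; B2m wild-type 19.640; B2m Dusp5-/- 20.420
ΔCt(wild-type) = 21.930 − 19.640 = 2.290
ΔCt(Dusp5-/-) = 16.690 − 20.420 = -3.730
ΔΔCt = -3.730 − 2.290 = -6.020
Fold change = 2^(−(-6.020)) = 2^6.020 = 64.8934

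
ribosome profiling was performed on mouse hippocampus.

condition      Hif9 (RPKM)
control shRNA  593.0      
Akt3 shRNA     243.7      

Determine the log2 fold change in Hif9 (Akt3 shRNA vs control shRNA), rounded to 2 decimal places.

-1.28

Fold change = 243.7 / 593.0 = 0.4110
log2(0.4110) = -1.283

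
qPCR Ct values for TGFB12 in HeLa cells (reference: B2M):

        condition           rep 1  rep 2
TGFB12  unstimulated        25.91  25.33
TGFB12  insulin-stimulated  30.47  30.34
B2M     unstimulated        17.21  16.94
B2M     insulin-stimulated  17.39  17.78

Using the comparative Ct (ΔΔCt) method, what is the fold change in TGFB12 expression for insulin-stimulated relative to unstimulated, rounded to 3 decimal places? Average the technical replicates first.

Mean Ct: TGFB12 unstimulated 25.620; TGFB12 insulin-stimulated 30.405; B2M unstimulated 17.075; B2M insulin-stimulated 17.585
ΔCt(unstimulated) = 25.620 − 17.075 = 8.545
ΔCt(insulin-stimulated) = 30.405 − 17.585 = 12.820
ΔΔCt = 12.820 − 8.545 = 4.275
Fold change = 2^(−4.275) = 0.0517

0.052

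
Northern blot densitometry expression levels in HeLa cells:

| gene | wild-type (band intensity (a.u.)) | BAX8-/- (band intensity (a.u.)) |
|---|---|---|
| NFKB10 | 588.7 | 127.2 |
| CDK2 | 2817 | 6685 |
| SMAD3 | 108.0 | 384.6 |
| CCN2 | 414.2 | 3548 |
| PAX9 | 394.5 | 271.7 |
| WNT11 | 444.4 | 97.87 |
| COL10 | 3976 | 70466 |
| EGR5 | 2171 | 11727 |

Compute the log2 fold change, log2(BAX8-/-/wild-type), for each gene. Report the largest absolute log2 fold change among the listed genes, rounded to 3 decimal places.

4.148

log2(127.2/588.7) = -2.210  (NFKB10)
log2(6685/2817) = 1.247  (CDK2)
log2(384.6/108.0) = 1.832  (SMAD3)
log2(3548/414.2) = 3.099  (CCN2)
log2(271.7/394.5) = -0.538  (PAX9)
log2(97.87/444.4) = -2.183  (WNT11)
log2(70466/3976) = 4.148  (COL10)
log2(11727/2171) = 2.433  (EGR5)
The largest magnitude belongs to COL10.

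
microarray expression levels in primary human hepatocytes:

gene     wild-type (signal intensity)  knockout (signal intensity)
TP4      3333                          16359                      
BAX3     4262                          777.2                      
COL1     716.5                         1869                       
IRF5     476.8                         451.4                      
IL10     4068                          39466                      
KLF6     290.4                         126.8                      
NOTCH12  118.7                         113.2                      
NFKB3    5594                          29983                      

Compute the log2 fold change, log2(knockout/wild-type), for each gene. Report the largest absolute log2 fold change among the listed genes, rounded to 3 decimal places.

log2(16359/3333) = 2.295  (TP4)
log2(777.2/4262) = -2.455  (BAX3)
log2(1869/716.5) = 1.383  (COL1)
log2(451.4/476.8) = -0.079  (IRF5)
log2(39466/4068) = 3.278  (IL10)
log2(126.8/290.4) = -1.195  (KLF6)
log2(113.2/118.7) = -0.068  (NOTCH12)
log2(29983/5594) = 2.422  (NFKB3)
The largest magnitude belongs to IL10.

3.278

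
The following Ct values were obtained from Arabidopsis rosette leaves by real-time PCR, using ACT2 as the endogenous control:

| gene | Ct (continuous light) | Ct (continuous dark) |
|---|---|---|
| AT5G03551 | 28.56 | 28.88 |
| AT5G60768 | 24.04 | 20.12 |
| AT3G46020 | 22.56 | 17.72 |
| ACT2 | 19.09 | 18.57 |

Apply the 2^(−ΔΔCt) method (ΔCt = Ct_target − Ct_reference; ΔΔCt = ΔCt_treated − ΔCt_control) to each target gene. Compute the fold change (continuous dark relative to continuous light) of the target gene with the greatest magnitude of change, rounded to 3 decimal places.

AT5G03551: ΔΔCt = (28.88−18.57) − (28.56−19.09) = 10.31 − 9.47 = 0.84; fold change = 2^-0.84 = 0.559
AT5G60768: ΔΔCt = (20.12−18.57) − (24.04−19.09) = 1.55 − 4.95 = -3.40; fold change = 2^3.40 = 10.556
AT3G46020: ΔΔCt = (17.72−18.57) − (22.56−19.09) = -0.85 − 3.47 = -4.32; fold change = 2^4.32 = 19.973
AT3G46020 has the largest |ΔΔCt| = 4.32.

19.973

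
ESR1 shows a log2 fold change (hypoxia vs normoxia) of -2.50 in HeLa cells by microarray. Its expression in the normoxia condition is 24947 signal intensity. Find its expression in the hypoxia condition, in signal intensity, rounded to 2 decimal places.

4410.05

Fold change = 2^(-2.50) = 0.1768
hypoxia expression = 24947 × 0.1768 = 4410.05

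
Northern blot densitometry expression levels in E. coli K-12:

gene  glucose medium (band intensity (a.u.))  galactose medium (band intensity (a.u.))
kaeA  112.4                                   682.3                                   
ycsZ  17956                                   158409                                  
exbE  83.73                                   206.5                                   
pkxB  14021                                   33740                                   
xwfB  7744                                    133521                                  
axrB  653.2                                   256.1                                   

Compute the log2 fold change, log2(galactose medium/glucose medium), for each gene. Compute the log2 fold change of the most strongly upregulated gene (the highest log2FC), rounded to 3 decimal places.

4.108

log2(682.3/112.4) = 2.602  (kaeA)
log2(158409/17956) = 3.141  (ycsZ)
log2(206.5/83.73) = 1.302  (exbE)
log2(33740/14021) = 1.267  (pkxB)
log2(133521/7744) = 4.108  (xwfB)
log2(256.1/653.2) = -1.351  (axrB)
xwfB is most strongly upregulated.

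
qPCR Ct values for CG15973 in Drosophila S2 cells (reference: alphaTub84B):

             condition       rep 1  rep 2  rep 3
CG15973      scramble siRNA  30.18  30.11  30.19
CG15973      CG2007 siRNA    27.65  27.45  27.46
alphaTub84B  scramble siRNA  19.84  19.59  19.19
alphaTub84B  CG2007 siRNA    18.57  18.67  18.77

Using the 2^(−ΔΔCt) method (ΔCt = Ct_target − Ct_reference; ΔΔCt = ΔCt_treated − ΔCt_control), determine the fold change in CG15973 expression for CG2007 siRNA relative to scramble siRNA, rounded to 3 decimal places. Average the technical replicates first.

Mean Ct: CG15973 scramble siRNA 30.160; CG15973 CG2007 siRNA 27.520; alphaTub84B scramble siRNA 19.540; alphaTub84B CG2007 siRNA 18.670
ΔCt(scramble siRNA) = 30.160 − 19.540 = 10.620
ΔCt(CG2007 siRNA) = 27.520 − 18.670 = 8.850
ΔΔCt = 8.850 − 10.620 = -1.770
Fold change = 2^(−(-1.770)) = 2^1.770 = 3.4105

3.411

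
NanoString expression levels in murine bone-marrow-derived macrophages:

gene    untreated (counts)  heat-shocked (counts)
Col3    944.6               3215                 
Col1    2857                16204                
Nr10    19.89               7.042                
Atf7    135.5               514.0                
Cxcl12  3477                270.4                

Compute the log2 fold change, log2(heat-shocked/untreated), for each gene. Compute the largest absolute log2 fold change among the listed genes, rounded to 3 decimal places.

3.685

log2(3215/944.6) = 1.767  (Col3)
log2(16204/2857) = 2.504  (Col1)
log2(7.042/19.89) = -1.498  (Nr10)
log2(514.0/135.5) = 1.923  (Atf7)
log2(270.4/3477) = -3.685  (Cxcl12)
The largest magnitude belongs to Cxcl12.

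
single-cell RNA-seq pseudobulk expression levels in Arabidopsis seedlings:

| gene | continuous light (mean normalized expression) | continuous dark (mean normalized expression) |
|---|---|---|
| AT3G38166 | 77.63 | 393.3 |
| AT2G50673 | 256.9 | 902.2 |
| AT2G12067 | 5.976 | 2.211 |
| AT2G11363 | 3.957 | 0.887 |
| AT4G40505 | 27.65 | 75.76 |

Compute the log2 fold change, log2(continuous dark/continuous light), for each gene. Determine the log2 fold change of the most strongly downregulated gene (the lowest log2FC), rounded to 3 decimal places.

-2.157

log2(393.3/77.63) = 2.341  (AT3G38166)
log2(902.2/256.9) = 1.812  (AT2G50673)
log2(2.211/5.976) = -1.434  (AT2G12067)
log2(0.887/3.957) = -2.157  (AT2G11363)
log2(75.76/27.65) = 1.454  (AT4G40505)
AT2G11363 is most strongly downregulated.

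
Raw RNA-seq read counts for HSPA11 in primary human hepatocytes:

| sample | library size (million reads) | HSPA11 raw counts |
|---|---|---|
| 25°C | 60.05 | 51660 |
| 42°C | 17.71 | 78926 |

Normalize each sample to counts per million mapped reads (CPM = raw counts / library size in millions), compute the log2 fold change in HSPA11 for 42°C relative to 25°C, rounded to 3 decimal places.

CPM(25°C) = 51660 / 60.05 = 860.2831
CPM(42°C) = 78926 / 17.71 = 4456.5782
Fold change = 4456.5782 / 860.2831 = 5.18036
log2(5.18036) = 2.3731

2.373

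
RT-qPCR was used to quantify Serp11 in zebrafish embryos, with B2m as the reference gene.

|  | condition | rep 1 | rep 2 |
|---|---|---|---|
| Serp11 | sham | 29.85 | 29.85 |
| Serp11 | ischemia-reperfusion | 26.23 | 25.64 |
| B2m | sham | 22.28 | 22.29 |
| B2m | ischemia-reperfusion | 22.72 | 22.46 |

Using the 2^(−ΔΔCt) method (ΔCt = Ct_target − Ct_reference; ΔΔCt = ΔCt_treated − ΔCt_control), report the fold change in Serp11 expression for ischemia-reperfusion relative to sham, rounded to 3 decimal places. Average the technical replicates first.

Mean Ct: Serp11 sham 29.850; Serp11 ischemia-reperfusion 25.935; B2m sham 22.285; B2m ischemia-reperfusion 22.590
ΔCt(sham) = 29.850 − 22.285 = 7.565
ΔCt(ischemia-reperfusion) = 25.935 − 22.590 = 3.345
ΔΔCt = 3.345 − 7.565 = -4.220
Fold change = 2^(−(-4.220)) = 2^4.220 = 18.6357

18.636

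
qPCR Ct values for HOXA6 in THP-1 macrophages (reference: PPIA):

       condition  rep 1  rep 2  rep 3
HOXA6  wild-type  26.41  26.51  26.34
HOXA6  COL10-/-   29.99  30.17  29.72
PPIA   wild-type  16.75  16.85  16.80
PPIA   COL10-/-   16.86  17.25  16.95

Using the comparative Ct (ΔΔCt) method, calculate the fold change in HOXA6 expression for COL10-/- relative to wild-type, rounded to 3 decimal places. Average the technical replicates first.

Mean Ct: HOXA6 wild-type 26.420; HOXA6 COL10-/- 29.960; PPIA wild-type 16.800; PPIA COL10-/- 17.020
ΔCt(wild-type) = 26.420 − 16.800 = 9.620
ΔCt(COL10-/-) = 29.960 − 17.020 = 12.940
ΔΔCt = 12.940 − 9.620 = 3.320
Fold change = 2^(−3.320) = 0.1001

0.100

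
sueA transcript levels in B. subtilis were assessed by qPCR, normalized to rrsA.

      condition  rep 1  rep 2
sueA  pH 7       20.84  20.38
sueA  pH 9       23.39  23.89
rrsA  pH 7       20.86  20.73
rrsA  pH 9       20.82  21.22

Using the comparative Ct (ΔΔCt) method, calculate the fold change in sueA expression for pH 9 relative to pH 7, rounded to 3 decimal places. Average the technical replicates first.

0.143

Mean Ct: sueA pH 7 20.610; sueA pH 9 23.640; rrsA pH 7 20.795; rrsA pH 9 21.020
ΔCt(pH 7) = 20.610 − 20.795 = -0.185
ΔCt(pH 9) = 23.640 − 21.020 = 2.620
ΔΔCt = 2.620 − (-0.185) = 2.805
Fold change = 2^(−2.805) = 0.1431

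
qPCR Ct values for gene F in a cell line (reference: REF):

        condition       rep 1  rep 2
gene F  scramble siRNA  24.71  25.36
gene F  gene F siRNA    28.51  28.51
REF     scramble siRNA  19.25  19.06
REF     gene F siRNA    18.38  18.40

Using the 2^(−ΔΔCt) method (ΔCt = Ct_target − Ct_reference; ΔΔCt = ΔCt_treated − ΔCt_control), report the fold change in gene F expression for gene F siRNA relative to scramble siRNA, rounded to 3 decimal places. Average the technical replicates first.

Mean Ct: gene F scramble siRNA 25.035; gene F gene F siRNA 28.510; REF scramble siRNA 19.155; REF gene F siRNA 18.390
ΔCt(scramble siRNA) = 25.035 − 19.155 = 5.880
ΔCt(gene F siRNA) = 28.510 − 18.390 = 10.120
ΔΔCt = 10.120 − 5.880 = 4.240
Fold change = 2^(−4.240) = 0.0529

0.053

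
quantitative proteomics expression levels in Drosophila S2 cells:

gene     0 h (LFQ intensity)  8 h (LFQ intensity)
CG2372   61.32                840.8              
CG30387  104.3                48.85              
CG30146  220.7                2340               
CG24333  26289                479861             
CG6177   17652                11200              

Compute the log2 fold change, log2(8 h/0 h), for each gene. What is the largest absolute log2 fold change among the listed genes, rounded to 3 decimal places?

log2(840.8/61.32) = 3.777  (CG2372)
log2(48.85/104.3) = -1.094  (CG30387)
log2(2340/220.7) = 3.406  (CG30146)
log2(479861/26289) = 4.190  (CG24333)
log2(11200/17652) = -0.656  (CG6177)
The largest magnitude belongs to CG24333.

4.190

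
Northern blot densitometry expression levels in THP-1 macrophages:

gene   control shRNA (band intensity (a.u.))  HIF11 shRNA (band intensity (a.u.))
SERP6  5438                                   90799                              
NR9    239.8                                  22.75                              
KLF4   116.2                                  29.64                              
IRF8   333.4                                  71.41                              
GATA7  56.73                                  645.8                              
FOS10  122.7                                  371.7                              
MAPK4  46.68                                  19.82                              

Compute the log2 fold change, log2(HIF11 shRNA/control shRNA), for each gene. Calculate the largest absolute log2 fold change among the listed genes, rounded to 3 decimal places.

log2(90799/5438) = 4.062  (SERP6)
log2(22.75/239.8) = -3.398  (NR9)
log2(29.64/116.2) = -1.971  (KLF4)
log2(71.41/333.4) = -2.223  (IRF8)
log2(645.8/56.73) = 3.509  (GATA7)
log2(371.7/122.7) = 1.599  (FOS10)
log2(19.82/46.68) = -1.236  (MAPK4)
The largest magnitude belongs to SERP6.

4.062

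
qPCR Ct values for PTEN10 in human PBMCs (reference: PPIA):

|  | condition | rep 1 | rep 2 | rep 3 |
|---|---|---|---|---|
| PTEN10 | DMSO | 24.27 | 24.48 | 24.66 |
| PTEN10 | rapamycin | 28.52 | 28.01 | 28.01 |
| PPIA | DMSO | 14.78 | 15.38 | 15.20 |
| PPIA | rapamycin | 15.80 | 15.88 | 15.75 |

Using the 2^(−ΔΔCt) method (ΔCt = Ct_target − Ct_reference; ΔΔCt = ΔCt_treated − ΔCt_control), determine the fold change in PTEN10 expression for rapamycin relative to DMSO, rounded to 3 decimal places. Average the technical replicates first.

Mean Ct: PTEN10 DMSO 24.470; PTEN10 rapamycin 28.180; PPIA DMSO 15.120; PPIA rapamycin 15.810
ΔCt(DMSO) = 24.470 − 15.120 = 9.350
ΔCt(rapamycin) = 28.180 − 15.810 = 12.370
ΔΔCt = 12.370 − 9.350 = 3.020
Fold change = 2^(−3.020) = 0.1233

0.123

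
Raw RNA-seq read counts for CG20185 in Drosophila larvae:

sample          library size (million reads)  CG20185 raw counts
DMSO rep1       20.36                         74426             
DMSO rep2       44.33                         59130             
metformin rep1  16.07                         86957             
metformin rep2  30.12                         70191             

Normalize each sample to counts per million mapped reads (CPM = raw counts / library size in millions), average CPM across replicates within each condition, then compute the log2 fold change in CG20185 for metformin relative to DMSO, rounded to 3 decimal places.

0.634

CPM(DMSO rep1) = 74426 / 20.36 = 3655.5010
CPM(DMSO rep2) = 59130 / 44.33 = 1333.8597
CPM(metformin rep1) = 86957 / 16.07 = 5411.1388
CPM(metformin rep2) = 70191 / 30.12 = 2330.3785
mean CPM(DMSO) = 2494.6803; mean CPM(metformin) = 3870.7586
Fold change = 3870.7586 / 2494.6803 = 1.55161
log2(1.55161) = 0.6338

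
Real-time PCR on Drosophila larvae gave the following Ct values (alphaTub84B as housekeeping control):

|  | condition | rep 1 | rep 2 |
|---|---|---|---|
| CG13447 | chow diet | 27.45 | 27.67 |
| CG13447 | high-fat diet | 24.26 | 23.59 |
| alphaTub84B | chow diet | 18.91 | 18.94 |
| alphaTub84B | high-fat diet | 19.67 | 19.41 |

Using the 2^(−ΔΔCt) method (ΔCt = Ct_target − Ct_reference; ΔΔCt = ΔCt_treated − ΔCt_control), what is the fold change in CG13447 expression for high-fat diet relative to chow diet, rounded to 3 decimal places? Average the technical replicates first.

Mean Ct: CG13447 chow diet 27.560; CG13447 high-fat diet 23.925; alphaTub84B chow diet 18.925; alphaTub84B high-fat diet 19.540
ΔCt(chow diet) = 27.560 − 18.925 = 8.635
ΔCt(high-fat diet) = 23.925 − 19.540 = 4.385
ΔΔCt = 4.385 − 8.635 = -4.250
Fold change = 2^(−(-4.250)) = 2^4.250 = 19.0273

19.027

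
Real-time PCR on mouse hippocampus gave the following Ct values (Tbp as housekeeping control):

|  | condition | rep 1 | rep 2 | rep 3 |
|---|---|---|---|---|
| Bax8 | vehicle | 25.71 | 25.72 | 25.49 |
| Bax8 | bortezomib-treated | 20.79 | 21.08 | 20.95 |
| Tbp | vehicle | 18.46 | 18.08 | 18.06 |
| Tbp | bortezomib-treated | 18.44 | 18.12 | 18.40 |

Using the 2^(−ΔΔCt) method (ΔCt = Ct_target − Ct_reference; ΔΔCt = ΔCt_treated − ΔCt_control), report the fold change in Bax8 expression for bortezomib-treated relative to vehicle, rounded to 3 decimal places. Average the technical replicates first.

28.246

Mean Ct: Bax8 vehicle 25.640; Bax8 bortezomib-treated 20.940; Tbp vehicle 18.200; Tbp bortezomib-treated 18.320
ΔCt(vehicle) = 25.640 − 18.200 = 7.440
ΔCt(bortezomib-treated) = 20.940 − 18.320 = 2.620
ΔΔCt = 2.620 − 7.440 = -4.820
Fold change = 2^(−(-4.820)) = 2^4.820 = 28.2465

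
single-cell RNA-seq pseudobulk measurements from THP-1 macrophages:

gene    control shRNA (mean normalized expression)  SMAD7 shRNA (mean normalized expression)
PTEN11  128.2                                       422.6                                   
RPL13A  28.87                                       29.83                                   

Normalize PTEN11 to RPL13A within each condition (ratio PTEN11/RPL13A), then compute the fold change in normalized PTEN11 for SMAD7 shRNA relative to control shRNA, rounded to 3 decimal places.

3.190

PTEN11/RPL13A (control shRNA) = 128.2 / 28.87 = 4.4406
PTEN11/RPL13A (SMAD7 shRNA) = 422.6 / 29.83 = 14.167
Fold change = 14.167 / 4.4406 = 3.1903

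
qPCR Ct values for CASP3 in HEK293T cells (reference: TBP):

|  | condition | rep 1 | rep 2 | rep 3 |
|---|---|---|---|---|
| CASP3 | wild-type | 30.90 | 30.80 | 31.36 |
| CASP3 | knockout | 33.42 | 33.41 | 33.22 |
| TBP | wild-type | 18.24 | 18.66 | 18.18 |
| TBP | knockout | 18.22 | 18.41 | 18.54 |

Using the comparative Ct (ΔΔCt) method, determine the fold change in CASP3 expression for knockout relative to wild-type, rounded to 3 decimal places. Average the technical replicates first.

0.203

Mean Ct: CASP3 wild-type 31.020; CASP3 knockout 33.350; TBP wild-type 18.360; TBP knockout 18.390
ΔCt(wild-type) = 31.020 − 18.360 = 12.660
ΔCt(knockout) = 33.350 − 18.390 = 14.960
ΔΔCt = 14.960 − 12.660 = 2.300
Fold change = 2^(−2.300) = 0.2031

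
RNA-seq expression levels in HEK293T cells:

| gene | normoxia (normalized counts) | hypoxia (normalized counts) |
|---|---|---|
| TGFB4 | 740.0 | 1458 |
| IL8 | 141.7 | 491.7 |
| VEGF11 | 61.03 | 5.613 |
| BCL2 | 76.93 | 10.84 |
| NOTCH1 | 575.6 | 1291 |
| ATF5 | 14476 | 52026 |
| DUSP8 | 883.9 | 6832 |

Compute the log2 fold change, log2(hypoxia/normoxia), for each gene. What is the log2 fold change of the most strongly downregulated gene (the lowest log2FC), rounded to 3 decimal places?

-3.443

log2(1458/740.0) = 0.978  (TGFB4)
log2(491.7/141.7) = 1.795  (IL8)
log2(5.613/61.03) = -3.443  (VEGF11)
log2(10.84/76.93) = -2.827  (BCL2)
log2(1291/575.6) = 1.165  (NOTCH1)
log2(52026/14476) = 1.846  (ATF5)
log2(6832/883.9) = 2.950  (DUSP8)
VEGF11 is most strongly downregulated.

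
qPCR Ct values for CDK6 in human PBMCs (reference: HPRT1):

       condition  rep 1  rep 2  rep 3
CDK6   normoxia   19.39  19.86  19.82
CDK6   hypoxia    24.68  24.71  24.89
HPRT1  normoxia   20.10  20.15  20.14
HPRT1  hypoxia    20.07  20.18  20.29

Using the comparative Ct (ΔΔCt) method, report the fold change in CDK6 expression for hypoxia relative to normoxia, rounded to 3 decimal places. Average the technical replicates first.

Mean Ct: CDK6 normoxia 19.690; CDK6 hypoxia 24.760; HPRT1 normoxia 20.130; HPRT1 hypoxia 20.180
ΔCt(normoxia) = 19.690 − 20.130 = -0.440
ΔCt(hypoxia) = 24.760 − 20.180 = 4.580
ΔΔCt = 4.580 − (-0.440) = 5.020
Fold change = 2^(−5.020) = 0.0308

0.031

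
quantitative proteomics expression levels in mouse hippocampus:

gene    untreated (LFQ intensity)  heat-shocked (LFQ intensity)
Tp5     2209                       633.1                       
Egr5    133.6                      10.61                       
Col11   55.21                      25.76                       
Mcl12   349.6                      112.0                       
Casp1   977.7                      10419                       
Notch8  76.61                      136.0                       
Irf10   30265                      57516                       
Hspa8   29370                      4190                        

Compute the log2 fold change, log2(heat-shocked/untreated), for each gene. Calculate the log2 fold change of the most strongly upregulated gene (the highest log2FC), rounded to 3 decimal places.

3.414

log2(633.1/2209) = -1.803  (Tp5)
log2(10.61/133.6) = -3.654  (Egr5)
log2(25.76/55.21) = -1.100  (Col11)
log2(112.0/349.6) = -1.642  (Mcl12)
log2(10419/977.7) = 3.414  (Casp1)
log2(136.0/76.61) = 0.828  (Notch8)
log2(57516/30265) = 0.926  (Irf10)
log2(4190/29370) = -2.809  (Hspa8)
Casp1 is most strongly upregulated.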